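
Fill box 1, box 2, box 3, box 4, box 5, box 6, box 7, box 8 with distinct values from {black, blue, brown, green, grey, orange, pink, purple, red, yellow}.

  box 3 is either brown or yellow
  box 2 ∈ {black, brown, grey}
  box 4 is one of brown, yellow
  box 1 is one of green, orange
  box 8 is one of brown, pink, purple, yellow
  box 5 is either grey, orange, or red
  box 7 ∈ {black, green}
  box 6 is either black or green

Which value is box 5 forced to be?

red

box 3 and box 4 between them cover only {brown, yellow} — a naked pair. Remove those values from box 2, box 8.
box 6 and box 7 share exactly the 2 values {black, green}; by pigeonhole those values go to them, so strike black, green from box 1, box 2.
box 1's domain is down to {orange}, so box 1 = orange. Remove orange from box 5.
box 2's domain is down to {grey}, so box 2 = grey. So box 5 can't be grey.
So box 5 = red.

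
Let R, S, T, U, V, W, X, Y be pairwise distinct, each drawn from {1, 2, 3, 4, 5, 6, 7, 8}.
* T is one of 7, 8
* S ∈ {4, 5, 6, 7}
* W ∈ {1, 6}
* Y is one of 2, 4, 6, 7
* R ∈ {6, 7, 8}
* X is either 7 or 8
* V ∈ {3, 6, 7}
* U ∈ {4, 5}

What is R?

Among the 8 variables, 1 fits only W (and all 8 values in {1, 2, 3, 4, 5, 6, 7, 8} must be used), so W = 1.
The 7 still-open variables draw from only 7 values {2, 3, 4, 5, 6, 7, 8}, so each is used; only Y can be 2, hence Y = 2.
Among the 6 still-open variables, 3 fits only V (and all 6 values in {3, 4, 5, 6, 7, 8} must be used), so V = 3.
The 2 variables T and X are confined to {7, 8}, which locks those values in; drop them from R, S.
So R = 6.

6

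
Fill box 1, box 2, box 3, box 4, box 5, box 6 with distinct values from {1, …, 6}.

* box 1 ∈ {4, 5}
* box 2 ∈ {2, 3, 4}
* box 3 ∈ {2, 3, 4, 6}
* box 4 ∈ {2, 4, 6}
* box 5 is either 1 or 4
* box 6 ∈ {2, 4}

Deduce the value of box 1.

5

The 6 variables together cover exactly {1, 2, 3, 4, 5, 6} — 6 values for 6 variables — and 1 appears only in box 5's list, so box 5 = 1.
The 5 still-open variables draw from only 5 values {2, 3, 4, 5, 6}, so each is used; only box 1 can be 5, hence box 1 = 5.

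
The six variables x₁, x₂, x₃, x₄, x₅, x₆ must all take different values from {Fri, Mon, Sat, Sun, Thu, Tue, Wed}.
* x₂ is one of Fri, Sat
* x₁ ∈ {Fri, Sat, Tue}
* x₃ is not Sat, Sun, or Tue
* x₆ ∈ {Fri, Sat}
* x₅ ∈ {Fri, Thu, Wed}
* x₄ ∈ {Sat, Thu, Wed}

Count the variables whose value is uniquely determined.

The 6 variables draw from only 6 values {Fri, Mon, Sat, Thu, Tue, Wed}, so each is used; only x₃ can be Mon, hence x₃ = Mon.
The 5 still-open variables draw from only 5 values {Fri, Sat, Thu, Tue, Wed}, so each is used; only x₁ can be Tue, hence x₁ = Tue.
The 2 variables x₂ and x₆ are confined to {Fri, Sat}, which locks those values in; drop them from x₄, x₅.
Determined: x₁=Tue, x₃=Mon. The other variables each still have more than one consistent value. That makes 2.

2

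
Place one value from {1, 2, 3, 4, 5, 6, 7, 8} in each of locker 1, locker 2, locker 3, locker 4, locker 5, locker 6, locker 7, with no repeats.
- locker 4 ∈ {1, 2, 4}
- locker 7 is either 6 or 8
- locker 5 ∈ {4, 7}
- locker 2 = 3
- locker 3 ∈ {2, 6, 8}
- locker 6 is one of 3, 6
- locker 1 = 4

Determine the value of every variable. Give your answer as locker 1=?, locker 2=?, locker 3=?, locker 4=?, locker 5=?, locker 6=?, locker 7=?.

locker 1 must be 4 (only option left). So locker 4, locker 5 can't be 4.
That leaves locker 2 = 3. Remove 3 from locker 6.
locker 5's domain is down to {7}, so locker 5 = 7.
locker 6 must be 6 (only option left). Remove 6 from locker 3, locker 7.
locker 7 has just one choice, so locker 7 = 8. Remove 8 from locker 3.
locker 3's domain is down to {2}, so locker 3 = 2. Eliminate 2 elsewhere: locker 4.
locker 4 must be 1 (only option left).

locker 1=4, locker 2=3, locker 3=2, locker 4=1, locker 5=7, locker 6=6, locker 7=8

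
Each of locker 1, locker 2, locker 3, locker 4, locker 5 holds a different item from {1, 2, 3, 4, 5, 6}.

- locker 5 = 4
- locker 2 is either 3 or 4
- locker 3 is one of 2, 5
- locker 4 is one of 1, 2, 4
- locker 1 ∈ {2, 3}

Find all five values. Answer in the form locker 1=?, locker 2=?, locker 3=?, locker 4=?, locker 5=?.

locker 1=2, locker 2=3, locker 3=5, locker 4=1, locker 5=4

locker 5 has just one choice, so locker 5 = 4. Remove 4 from locker 2, locker 4.
locker 2's domain is down to {3}, so locker 2 = 3. Eliminate 3 elsewhere: locker 1.
That leaves locker 1 = 2. Eliminate 2 elsewhere: locker 3, locker 4.
locker 3 has just one choice, so locker 3 = 5.
That leaves locker 4 = 1.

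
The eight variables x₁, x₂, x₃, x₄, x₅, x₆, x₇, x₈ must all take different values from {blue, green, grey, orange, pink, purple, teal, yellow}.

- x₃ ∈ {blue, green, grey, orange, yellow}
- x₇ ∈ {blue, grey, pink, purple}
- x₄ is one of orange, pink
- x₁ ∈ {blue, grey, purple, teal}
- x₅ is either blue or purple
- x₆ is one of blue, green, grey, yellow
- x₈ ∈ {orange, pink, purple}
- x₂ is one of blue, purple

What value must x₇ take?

The 8 variables draw from only 8 values {blue, green, grey, orange, pink, purple, teal, yellow}, so each is used; only x₁ can be teal, hence x₁ = teal.
x₂ and x₅ between them cover only {blue, purple} — a naked pair. Remove those values from x₃, x₆, x₇, x₈.
The 2 variables x₄ and x₈ are confined to {orange, pink}, which locks those values in; drop them from x₃, x₇.
So x₇ = grey.

grey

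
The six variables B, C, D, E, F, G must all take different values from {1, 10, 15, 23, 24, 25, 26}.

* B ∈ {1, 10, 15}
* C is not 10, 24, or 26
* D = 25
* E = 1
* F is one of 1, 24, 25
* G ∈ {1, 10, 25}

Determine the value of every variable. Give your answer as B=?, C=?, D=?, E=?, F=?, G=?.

B=15, C=23, D=25, E=1, F=24, G=10

D has just one choice, so D = 25. So C, F, G can't be 25.
E has just one choice, so E = 1. So B, C, F, G can't be 1.
That leaves F = 24.
G has just one choice, so G = 10. Eliminate 10 elsewhere: B.
B has just one choice, so B = 15. Eliminate 15 elsewhere: C.
C's domain is down to {23}, so C = 23.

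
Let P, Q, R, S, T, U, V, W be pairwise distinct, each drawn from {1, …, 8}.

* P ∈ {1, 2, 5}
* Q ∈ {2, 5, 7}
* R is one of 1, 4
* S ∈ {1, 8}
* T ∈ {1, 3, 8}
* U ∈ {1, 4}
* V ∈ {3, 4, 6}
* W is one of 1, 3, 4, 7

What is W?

7

The 8 variables together cover exactly {1, 2, 3, 4, 5, 6, 7, 8} — 8 values for 8 variables — and 6 appears only in V's list, so V = 6.
R and U between them cover only {1, 4} — a naked pair. Remove those values from P, S, T, W.
S has just one choice, so S = 8. Remove 8 from T.
T's domain is down to {3}, so T = 3. Eliminate 3 elsewhere: W.
So W = 7.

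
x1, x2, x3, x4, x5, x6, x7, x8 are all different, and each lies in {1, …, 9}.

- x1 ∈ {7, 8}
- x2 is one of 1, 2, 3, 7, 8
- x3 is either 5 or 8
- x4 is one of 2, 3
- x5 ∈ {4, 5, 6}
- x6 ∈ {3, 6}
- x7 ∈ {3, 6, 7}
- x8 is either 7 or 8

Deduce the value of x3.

5

The 8 variables together cover exactly {1, 2, 3, 4, 5, 6, 7, 8} — 8 values for 8 variables — and 1 appears only in x2's list, so x2 = 1.
The 7 still-open variables together cover exactly {2, 3, 4, 5, 6, 7, 8} — 7 values for 7 variables — and 2 appears only in x4's list, so x4 = 2.
The 6 still-open variables draw from only 6 values {3, 4, 5, 6, 7, 8}, so each is used; only x5 can be 4, hence x5 = 4.
The 5 still-open variables together cover exactly {3, 5, 6, 7, 8} — 5 values for 5 variables — and 5 appears only in x3's list, so x3 = 5.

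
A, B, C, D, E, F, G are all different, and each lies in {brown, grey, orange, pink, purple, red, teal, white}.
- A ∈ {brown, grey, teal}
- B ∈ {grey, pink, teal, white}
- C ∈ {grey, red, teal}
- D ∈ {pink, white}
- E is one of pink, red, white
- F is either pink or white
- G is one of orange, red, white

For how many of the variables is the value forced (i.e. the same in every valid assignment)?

Among the 7 variables, brown fits only A (and all 7 values in {brown, grey, orange, pink, red, teal, white} must be used), so A = brown.
The 6 still-open variables together cover exactly {grey, orange, pink, red, teal, white} — 6 values for 6 variables — and orange appears only in G's list, so G = orange.
The 2 variables D and F are confined to {pink, white}, which locks those values in; drop them from B, E.
E's domain is down to {red}, so E = red. Remove red from C.
Determined: A=brown, E=red, G=orange. The other variables each still have more than one consistent value. That makes 3.

3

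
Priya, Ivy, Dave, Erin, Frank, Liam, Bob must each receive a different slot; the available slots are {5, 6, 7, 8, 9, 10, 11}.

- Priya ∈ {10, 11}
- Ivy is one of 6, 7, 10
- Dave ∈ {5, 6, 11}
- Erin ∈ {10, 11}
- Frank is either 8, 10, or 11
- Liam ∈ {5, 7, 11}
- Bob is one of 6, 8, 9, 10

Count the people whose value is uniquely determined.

Among the 7 variables, 9 fits only Bob (and all 7 values in {5, 6, 7, 8, 9, 10, 11} must be used), so Bob = 9.
Among the 6 still-open variables, 8 fits only Frank (and all 6 values in {5, 6, 7, 8, 10, 11} must be used), so Frank = 8.
The 2 variables Priya and Erin are confined to {10, 11}, which locks those values in; drop them from Ivy, Dave, Liam.
Determined: Frank=8, Bob=9. The other people each still have more than one consistent value. That makes 2.

2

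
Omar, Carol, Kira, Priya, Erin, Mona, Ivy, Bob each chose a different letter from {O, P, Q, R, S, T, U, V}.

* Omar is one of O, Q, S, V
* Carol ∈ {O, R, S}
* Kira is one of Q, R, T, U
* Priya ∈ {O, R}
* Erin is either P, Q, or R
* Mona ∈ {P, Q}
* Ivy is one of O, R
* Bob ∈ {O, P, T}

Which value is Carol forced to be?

S

Among the 8 variables, U fits only Kira (and all 8 values in {O, P, Q, R, S, T, U, V} must be used), so Kira = U.
The 7 still-open variables draw from only 7 values {O, P, Q, R, S, T, V}, so each is used; only Bob can be T, hence Bob = T.
The 6 still-open variables draw from only 6 values {O, P, Q, R, S, V}, so each is used; only Omar can be V, hence Omar = V.
The 5 still-open variables draw from only 5 values {O, P, Q, R, S}, so each is used; only Carol can be S, hence Carol = S.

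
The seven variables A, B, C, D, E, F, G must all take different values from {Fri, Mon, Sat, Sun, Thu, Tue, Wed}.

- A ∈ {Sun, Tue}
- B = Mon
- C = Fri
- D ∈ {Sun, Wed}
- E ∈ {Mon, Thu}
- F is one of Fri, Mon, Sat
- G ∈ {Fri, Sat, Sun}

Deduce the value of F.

B must be Mon (only option left). Remove Mon from E, F.
C has just one choice, so C = Fri. Remove Fri from F, G.
So F = Sat.

Sat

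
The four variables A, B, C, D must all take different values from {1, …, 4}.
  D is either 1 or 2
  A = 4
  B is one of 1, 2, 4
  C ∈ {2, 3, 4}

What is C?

A has just one choice, so A = 4. So B, C can't be 4.
Among the 3 still-open variables, 3 fits only C (and all 3 values in {1, 2, 3} must be used), so C = 3.

3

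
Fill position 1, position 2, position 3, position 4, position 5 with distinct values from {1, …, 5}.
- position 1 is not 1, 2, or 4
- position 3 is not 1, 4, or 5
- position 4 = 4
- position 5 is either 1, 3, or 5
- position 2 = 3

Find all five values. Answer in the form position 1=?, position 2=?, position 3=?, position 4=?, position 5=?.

position 1=5, position 2=3, position 3=2, position 4=4, position 5=1

position 2 has just one choice, so position 2 = 3. So position 1, position 3, position 5 can't be 3.
That leaves position 3 = 2.
position 4 must be 4 (only option left).
position 1 must be 5 (only option left). Eliminate 5 elsewhere: position 5.
position 5 has just one choice, so position 5 = 1.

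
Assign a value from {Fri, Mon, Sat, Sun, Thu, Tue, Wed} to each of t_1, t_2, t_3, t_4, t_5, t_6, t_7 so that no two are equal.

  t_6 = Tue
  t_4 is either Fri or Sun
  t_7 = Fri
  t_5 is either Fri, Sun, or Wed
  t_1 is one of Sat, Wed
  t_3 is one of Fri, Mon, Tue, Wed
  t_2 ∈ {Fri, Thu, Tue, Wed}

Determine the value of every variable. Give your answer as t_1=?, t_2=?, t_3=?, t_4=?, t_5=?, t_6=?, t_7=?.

t_1=Sat, t_2=Thu, t_3=Mon, t_4=Sun, t_5=Wed, t_6=Tue, t_7=Fri

t_6 has just one choice, so t_6 = Tue. Strike Tue from t_2, t_3.
t_7's domain is down to {Fri}, so t_7 = Fri. Strike Fri from t_2, t_3, t_4, t_5.
That leaves t_4 = Sun. Strike Sun from t_5.
t_5 must be Wed (only option left). Strike Wed from t_1, t_2, t_3.
t_1 must be Sat (only option left).
t_2's domain is down to {Thu}, so t_2 = Thu.
t_3's domain is down to {Mon}, so t_3 = Mon.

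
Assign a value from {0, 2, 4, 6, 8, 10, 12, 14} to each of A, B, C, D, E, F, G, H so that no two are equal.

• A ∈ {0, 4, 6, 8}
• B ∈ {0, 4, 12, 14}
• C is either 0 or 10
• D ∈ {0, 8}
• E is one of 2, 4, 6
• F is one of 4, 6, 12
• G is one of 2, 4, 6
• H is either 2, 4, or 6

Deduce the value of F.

The 8 variables draw from only 8 values {0, 2, 4, 6, 8, 10, 12, 14}, so each is used; only C can be 10, hence C = 10.
The 7 still-open variables draw from only 7 values {0, 2, 4, 6, 8, 12, 14}, so each is used; only B can be 14, hence B = 14.
The 6 still-open variables draw from only 6 values {0, 2, 4, 6, 8, 12}, so each is used; only F can be 12, hence F = 12.

12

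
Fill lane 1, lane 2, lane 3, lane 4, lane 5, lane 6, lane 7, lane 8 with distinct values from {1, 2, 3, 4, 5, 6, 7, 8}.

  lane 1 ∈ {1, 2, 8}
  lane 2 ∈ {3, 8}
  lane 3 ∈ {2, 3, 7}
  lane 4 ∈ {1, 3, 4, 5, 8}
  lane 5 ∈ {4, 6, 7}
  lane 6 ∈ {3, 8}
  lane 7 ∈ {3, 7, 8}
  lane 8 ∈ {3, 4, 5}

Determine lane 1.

1

Among the 8 variables, 6 fits only lane 5 (and all 8 values in {1, 2, 3, 4, 5, 6, 7, 8} must be used), so lane 5 = 6.
lane 2 and lane 6 share exactly the 2 values {3, 8}; by pigeonhole those values go to them, so strike 3, 8 from lane 1, lane 3, lane 4, lane 7, lane 8.
lane 7 must be 7 (only option left). Eliminate 7 elsewhere: lane 3.
lane 3 must be 2 (only option left). Remove 2 from lane 1.
So lane 1 = 1.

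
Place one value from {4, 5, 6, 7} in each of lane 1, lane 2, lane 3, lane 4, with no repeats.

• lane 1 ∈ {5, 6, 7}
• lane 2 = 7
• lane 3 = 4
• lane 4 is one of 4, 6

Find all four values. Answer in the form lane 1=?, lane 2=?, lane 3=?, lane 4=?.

lane 1=5, lane 2=7, lane 3=4, lane 4=6

lane 2 has just one choice, so lane 2 = 7. So lane 1 can't be 7.
lane 3's domain is down to {4}, so lane 3 = 4. Strike 4 from lane 4.
lane 4's domain is down to {6}, so lane 4 = 6. Eliminate 6 elsewhere: lane 1.
lane 1 must be 5 (only option left).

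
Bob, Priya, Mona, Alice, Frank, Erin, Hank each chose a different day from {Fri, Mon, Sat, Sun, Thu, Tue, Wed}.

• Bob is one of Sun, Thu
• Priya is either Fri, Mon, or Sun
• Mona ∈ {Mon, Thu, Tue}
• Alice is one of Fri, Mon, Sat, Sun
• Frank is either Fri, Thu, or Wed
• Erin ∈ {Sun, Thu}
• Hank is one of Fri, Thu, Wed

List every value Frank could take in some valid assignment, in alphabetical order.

Among the 7 variables, Sat fits only Alice (and all 7 values in {Fri, Mon, Sat, Sun, Thu, Tue, Wed} must be used), so Alice = Sat.
The 6 still-open variables together cover exactly {Fri, Mon, Sun, Thu, Tue, Wed} — 6 values for 6 variables — and Tue appears only in Mona's list, so Mona = Tue.
The 5 still-open variables together cover exactly {Fri, Mon, Sun, Thu, Wed} — 5 values for 5 variables — and Mon appears only in Priya's list, so Priya = Mon.
Bob and Erin share exactly the 2 values {Sun, Thu}; by pigeonhole those values go to them, so strike Sun, Thu from Frank, Hank.
No further eliminations apply; Frank can still be any of Fri, Wed.

Fri, Wed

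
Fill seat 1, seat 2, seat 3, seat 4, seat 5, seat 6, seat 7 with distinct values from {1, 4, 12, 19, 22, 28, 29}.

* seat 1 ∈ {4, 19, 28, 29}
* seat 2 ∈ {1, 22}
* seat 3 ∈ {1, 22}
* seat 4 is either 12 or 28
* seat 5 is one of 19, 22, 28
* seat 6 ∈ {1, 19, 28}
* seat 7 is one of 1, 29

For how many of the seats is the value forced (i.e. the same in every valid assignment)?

The 7 variables draw from only 7 values {1, 4, 12, 19, 22, 28, 29}, so each is used; only seat 1 can be 4, hence seat 1 = 4.
The 6 still-open variables draw from only 6 values {1, 12, 19, 22, 28, 29}, so each is used; only seat 4 can be 12, hence seat 4 = 12.
The 5 still-open variables draw from only 5 values {1, 19, 22, 28, 29}, so each is used; only seat 7 can be 29, hence seat 7 = 29.
seat 2 and seat 3 between them cover only {1, 22} — a naked pair. Remove those values from seat 5, seat 6.
Determined: seat 1=4, seat 4=12, seat 7=29. The other seats each still have more than one consistent value. That makes 3.

3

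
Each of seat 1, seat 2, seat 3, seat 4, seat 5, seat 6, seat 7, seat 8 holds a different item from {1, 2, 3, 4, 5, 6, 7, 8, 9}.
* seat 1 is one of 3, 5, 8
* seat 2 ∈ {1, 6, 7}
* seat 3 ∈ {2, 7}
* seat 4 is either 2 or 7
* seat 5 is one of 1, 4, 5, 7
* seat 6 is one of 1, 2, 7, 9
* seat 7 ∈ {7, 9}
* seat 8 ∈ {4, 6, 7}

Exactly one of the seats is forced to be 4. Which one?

seat 3 and seat 4 between them cover only {2, 7} — a naked pair. Remove those values from seat 2, seat 5, seat 6, seat 7, seat 8.
seat 7 must be 9 (only option left). Remove 9 from seat 6.
seat 6's domain is down to {1}, so seat 6 = 1. Eliminate 1 elsewhere: seat 2, seat 5.
seat 2 has just one choice, so seat 2 = 6. So seat 8 can't be 6.
So 4 goes to seat 8.

seat 8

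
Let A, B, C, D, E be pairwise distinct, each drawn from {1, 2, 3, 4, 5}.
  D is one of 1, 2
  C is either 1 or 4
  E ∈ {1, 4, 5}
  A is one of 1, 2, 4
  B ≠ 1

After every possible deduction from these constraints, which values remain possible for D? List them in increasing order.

1, 2

The 5 variables together cover exactly {1, 2, 3, 4, 5} — 5 values for 5 variables — and 3 appears only in B's list, so B = 3.
The 4 still-open variables together cover exactly {1, 2, 4, 5} — 4 values for 4 variables — and 5 appears only in E's list, so E = 5.
No further eliminations apply; D can still be any of 1, 2.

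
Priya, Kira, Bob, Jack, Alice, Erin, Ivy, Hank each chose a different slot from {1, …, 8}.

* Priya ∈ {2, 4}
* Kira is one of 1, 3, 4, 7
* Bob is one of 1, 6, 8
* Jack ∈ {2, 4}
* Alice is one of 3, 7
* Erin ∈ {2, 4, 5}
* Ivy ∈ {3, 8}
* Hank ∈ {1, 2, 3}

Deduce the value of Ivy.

Among the 8 variables, 5 fits only Erin (and all 8 values in {1, 2, 3, 4, 5, 6, 7, 8} must be used), so Erin = 5.
The 7 still-open variables together cover exactly {1, 2, 3, 4, 6, 7, 8} — 7 values for 7 variables — and 6 appears only in Bob's list, so Bob = 6.
The 6 still-open variables together cover exactly {1, 2, 3, 4, 7, 8} — 6 values for 6 variables — and 8 appears only in Ivy's list, so Ivy = 8.

8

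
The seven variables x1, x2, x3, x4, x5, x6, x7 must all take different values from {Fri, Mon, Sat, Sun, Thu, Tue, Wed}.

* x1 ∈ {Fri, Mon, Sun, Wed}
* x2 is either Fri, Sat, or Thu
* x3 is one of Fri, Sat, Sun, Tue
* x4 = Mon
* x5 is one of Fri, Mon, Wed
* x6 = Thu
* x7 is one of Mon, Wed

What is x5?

x4's domain is down to {Mon}, so x4 = Mon. So x1, x5, x7 can't be Mon.
x6 must be Thu (only option left). Eliminate Thu elsewhere: x2.
x7 has just one choice, so x7 = Wed. So x1, x5 can't be Wed.
So x5 = Fri.

Fri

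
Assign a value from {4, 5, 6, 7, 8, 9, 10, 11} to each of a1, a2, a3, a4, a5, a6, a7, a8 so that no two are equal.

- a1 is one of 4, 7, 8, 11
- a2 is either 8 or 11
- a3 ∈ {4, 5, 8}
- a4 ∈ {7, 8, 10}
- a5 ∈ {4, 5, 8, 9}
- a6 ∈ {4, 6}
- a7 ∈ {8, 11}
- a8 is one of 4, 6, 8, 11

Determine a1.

The 8 variables together cover exactly {4, 5, 6, 7, 8, 9, 10, 11} — 8 values for 8 variables — and 9 appears only in a5's list, so a5 = 9.
Among the 7 still-open variables, 5 fits only a3 (and all 7 values in {4, 5, 6, 7, 8, 10, 11} must be used), so a3 = 5.
Among the 6 still-open variables, 10 fits only a4 (and all 6 values in {4, 6, 7, 8, 10, 11} must be used), so a4 = 10.
Among the 5 still-open variables, 7 fits only a1 (and all 5 values in {4, 6, 7, 8, 11} must be used), so a1 = 7.

7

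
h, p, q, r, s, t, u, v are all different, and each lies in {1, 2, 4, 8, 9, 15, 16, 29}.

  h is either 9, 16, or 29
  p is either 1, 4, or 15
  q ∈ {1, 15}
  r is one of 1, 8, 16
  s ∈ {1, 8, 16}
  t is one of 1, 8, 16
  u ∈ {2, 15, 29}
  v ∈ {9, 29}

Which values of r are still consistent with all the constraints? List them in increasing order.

Among the 8 variables, 2 fits only u (and all 8 values in {1, 2, 4, 8, 9, 15, 16, 29} must be used), so u = 2.
Among the 7 still-open variables, 4 fits only p (and all 7 values in {1, 4, 8, 9, 15, 16, 29} must be used), so p = 4.
Among the 6 still-open variables, 15 fits only q (and all 6 values in {1, 8, 9, 15, 16, 29} must be used), so q = 15.
r, s, t between them cover only {1, 8, 16} — a naked triple. Remove those values from h.
No further eliminations apply; r can still be any of 1, 8, 16.

1, 8, 16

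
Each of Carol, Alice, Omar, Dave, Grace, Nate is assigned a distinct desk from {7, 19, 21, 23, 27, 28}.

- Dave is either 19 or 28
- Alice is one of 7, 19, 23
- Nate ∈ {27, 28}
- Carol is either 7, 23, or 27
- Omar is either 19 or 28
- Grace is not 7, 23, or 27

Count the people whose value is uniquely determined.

The 6 variables together cover exactly {7, 19, 21, 23, 27, 28} — 6 values for 6 variables — and 21 appears only in Grace's list, so Grace = 21.
Omar and Dave between them cover only {19, 28} — a naked pair. Remove those values from Alice, Nate.
Nate's domain is down to {27}, so Nate = 27. Strike 27 from Carol.
Determined: Grace=21, Nate=27. The other people each still have more than one consistent value. That makes 2.

2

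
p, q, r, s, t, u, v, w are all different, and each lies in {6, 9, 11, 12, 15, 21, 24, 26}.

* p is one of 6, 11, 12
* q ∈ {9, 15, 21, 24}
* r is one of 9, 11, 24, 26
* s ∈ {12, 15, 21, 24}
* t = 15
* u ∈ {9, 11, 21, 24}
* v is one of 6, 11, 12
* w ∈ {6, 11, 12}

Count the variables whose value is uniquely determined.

t has just one choice, so t = 15. Remove 15 from q, s.
The 7 still-open variables draw from only 7 values {6, 9, 11, 12, 21, 24, 26}, so each is used; only r can be 26, hence r = 26.
p, v, w between them cover only {6, 11, 12} — a naked triple. Remove those values from s, u.
Determined: r=26, t=15. The other variables each still have more than one consistent value. That makes 2.

2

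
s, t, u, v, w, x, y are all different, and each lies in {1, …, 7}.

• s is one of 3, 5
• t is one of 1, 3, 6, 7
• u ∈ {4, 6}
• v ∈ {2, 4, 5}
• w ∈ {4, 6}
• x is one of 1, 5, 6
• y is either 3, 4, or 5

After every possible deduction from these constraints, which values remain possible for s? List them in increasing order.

The 7 variables together cover exactly {1, 2, 3, 4, 5, 6, 7} — 7 values for 7 variables — and 2 appears only in v's list, so v = 2.
The 6 still-open variables draw from only 6 values {1, 3, 4, 5, 6, 7}, so each is used; only t can be 7, hence t = 7.
The 5 still-open variables draw from only 5 values {1, 3, 4, 5, 6}, so each is used; only x can be 1, hence x = 1.
u and w between them cover only {4, 6} — a naked pair. Remove those values from y.
No further eliminations apply; s can still be any of 3, 5.

3, 5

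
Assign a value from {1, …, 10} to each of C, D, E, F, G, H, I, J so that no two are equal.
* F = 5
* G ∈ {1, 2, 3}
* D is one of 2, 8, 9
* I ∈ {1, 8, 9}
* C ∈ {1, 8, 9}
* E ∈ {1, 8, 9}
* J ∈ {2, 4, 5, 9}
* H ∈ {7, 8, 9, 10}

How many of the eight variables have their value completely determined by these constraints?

4

F must be 5 (only option left). So J can't be 5.
C, E, I share exactly the 3 values {1, 8, 9}; by pigeonhole those values go to them, so strike 1, 8, 9 from D, G, H, J.
D must be 2 (only option left). Eliminate 2 elsewhere: G, J.
G must be 3 (only option left).
J must be 4 (only option left).
Determined: D=2, F=5, G=3, J=4. The other variables each still have more than one consistent value. That makes 4.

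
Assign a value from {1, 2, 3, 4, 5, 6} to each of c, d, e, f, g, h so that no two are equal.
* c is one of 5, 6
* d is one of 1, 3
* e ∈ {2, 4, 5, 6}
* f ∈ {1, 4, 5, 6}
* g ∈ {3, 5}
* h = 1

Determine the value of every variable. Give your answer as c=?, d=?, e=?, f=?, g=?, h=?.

h must be 1 (only option left). Remove 1 from d, f.
That leaves d = 3. Remove 3 from g.
g's domain is down to {5}, so g = 5. Remove 5 from c, e, f.
c's domain is down to {6}, so c = 6. So e, f can't be 6.
f's domain is down to {4}, so f = 4. Strike 4 from e.
e must be 2 (only option left).

c=6, d=3, e=2, f=4, g=5, h=1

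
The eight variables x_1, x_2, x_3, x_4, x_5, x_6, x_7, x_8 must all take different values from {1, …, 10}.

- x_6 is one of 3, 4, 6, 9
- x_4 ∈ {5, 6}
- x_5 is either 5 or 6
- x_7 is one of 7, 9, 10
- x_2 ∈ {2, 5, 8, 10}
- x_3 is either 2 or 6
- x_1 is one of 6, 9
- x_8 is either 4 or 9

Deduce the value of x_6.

The 2 variables x_4 and x_5 are confined to {5, 6}, which locks those values in; drop them from x_1, x_2, x_3, x_6.
x_1's domain is down to {9}, so x_1 = 9. Remove 9 from x_6, x_7, x_8.
x_3 has just one choice, so x_3 = 2. Strike 2 from x_2.
x_8 must be 4 (only option left). So x_6 can't be 4.
So x_6 = 3.

3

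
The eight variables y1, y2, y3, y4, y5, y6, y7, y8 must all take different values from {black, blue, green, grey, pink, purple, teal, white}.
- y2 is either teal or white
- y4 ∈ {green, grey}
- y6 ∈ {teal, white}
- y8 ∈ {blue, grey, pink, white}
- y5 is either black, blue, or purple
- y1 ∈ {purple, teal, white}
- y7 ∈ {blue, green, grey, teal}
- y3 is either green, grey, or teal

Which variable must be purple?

The 8 variables together cover exactly {black, blue, green, grey, pink, purple, teal, white} — 8 values for 8 variables — and black appears only in y5's list, so y5 = black.
The 7 still-open variables draw from only 7 values {blue, green, grey, pink, purple, teal, white}, so each is used; only y8 can be pink, hence y8 = pink.
Among the 6 still-open variables, blue fits only y7 (and all 6 values in {blue, green, grey, purple, teal, white} must be used), so y7 = blue.
The 5 still-open variables draw from only 5 values {green, grey, purple, teal, white}, so each is used; only y1 can be purple, hence y1 = purple.

y1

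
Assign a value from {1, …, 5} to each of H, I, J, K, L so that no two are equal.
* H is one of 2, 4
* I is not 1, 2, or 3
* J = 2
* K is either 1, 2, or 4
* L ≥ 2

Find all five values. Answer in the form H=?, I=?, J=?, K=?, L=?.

J's domain is down to {2}, so J = 2. Strike 2 from H, K, L.
H's domain is down to {4}, so H = 4. So I, K, L can't be 4.
That leaves I = 5. So L can't be 5.
That leaves K = 1.
L has just one choice, so L = 3.

H=4, I=5, J=2, K=1, L=3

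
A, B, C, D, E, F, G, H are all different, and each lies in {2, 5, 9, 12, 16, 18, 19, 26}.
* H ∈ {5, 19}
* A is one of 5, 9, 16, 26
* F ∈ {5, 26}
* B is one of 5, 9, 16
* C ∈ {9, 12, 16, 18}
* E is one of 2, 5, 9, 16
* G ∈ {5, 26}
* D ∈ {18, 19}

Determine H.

19

The 8 variables draw from only 8 values {2, 5, 9, 12, 16, 18, 19, 26}, so each is used; only E can be 2, hence E = 2.
The 7 still-open variables together cover exactly {5, 9, 12, 16, 18, 19, 26} — 7 values for 7 variables — and 12 appears only in C's list, so C = 12.
Among the 6 still-open variables, 18 fits only D (and all 6 values in {5, 9, 16, 18, 19, 26} must be used), so D = 18.
Among the 5 still-open variables, 19 fits only H (and all 5 values in {5, 9, 16, 19, 26} must be used), so H = 19.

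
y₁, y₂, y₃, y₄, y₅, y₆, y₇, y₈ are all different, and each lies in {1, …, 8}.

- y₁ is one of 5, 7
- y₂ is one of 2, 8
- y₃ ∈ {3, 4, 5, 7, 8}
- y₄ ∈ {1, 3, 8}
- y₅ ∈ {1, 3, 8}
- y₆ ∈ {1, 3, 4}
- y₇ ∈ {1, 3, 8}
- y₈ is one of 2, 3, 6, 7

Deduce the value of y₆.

The 8 variables draw from only 8 values {1, 2, 3, 4, 5, 6, 7, 8}, so each is used; only y₈ can be 6, hence y₈ = 6.
Among the 7 still-open variables, 2 fits only y₂ (and all 7 values in {1, 2, 3, 4, 5, 7, 8} must be used), so y₂ = 2.
y₄, y₅, y₇ share exactly the 3 values {1, 3, 8}; by pigeonhole those values go to them, so strike 1, 3, 8 from y₃, y₆.
So y₆ = 4.

4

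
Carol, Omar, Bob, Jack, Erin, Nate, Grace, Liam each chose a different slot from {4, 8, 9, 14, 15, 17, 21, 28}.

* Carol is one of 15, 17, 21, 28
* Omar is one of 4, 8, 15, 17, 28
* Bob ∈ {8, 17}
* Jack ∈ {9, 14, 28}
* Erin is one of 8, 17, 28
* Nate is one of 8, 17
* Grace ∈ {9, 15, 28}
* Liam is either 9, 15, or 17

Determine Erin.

28

Among the 8 variables, 4 fits only Omar (and all 8 values in {4, 8, 9, 14, 15, 17, 21, 28} must be used), so Omar = 4.
The 7 still-open variables together cover exactly {8, 9, 14, 15, 17, 21, 28} — 7 values for 7 variables — and 14 appears only in Jack's list, so Jack = 14.
Among the 6 still-open variables, 21 fits only Carol (and all 6 values in {8, 9, 15, 17, 21, 28} must be used), so Carol = 21.
Bob and Nate between them cover only {8, 17} — a naked pair. Remove those values from Erin, Liam.
So Erin = 28.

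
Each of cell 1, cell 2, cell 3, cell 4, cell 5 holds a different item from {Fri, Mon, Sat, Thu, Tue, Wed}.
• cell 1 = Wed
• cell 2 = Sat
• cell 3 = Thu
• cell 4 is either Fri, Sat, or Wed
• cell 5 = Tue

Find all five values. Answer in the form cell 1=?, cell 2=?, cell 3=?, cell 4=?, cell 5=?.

cell 1 has just one choice, so cell 1 = Wed. Eliminate Wed elsewhere: cell 4.
cell 2 must be Sat (only option left). Remove Sat from cell 4.
That leaves cell 3 = Thu.
That leaves cell 4 = Fri.
That leaves cell 5 = Tue.

cell 1=Wed, cell 2=Sat, cell 3=Thu, cell 4=Fri, cell 5=Tue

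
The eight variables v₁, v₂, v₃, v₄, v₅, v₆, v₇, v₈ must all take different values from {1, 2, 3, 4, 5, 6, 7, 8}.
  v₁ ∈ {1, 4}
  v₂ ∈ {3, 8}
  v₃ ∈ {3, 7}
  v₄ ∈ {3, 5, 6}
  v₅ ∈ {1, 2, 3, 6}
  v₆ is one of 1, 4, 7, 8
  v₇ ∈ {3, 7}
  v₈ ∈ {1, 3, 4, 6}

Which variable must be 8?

v₂

Among the 8 variables, 2 fits only v₅ (and all 8 values in {1, 2, 3, 4, 5, 6, 7, 8} must be used), so v₅ = 2.
The 7 still-open variables together cover exactly {1, 3, 4, 5, 6, 7, 8} — 7 values for 7 variables — and 5 appears only in v₄'s list, so v₄ = 5.
The 6 still-open variables draw from only 6 values {1, 3, 4, 6, 7, 8}, so each is used; only v₈ can be 6, hence v₈ = 6.
v₃ and v₇ between them cover only {3, 7} — a naked pair. Remove those values from v₂, v₆.
So 8 goes to v₂.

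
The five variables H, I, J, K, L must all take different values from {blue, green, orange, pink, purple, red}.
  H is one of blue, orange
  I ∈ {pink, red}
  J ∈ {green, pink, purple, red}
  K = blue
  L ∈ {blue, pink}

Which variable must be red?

K's domain is down to {blue}, so K = blue. Remove blue from H, L.
L's domain is down to {pink}, so L = pink. So I, J can't be pink.
So red goes to I.

I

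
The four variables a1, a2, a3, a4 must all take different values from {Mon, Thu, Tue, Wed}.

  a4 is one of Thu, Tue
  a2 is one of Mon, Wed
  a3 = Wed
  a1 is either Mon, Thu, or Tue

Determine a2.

Mon

a3's domain is down to {Wed}, so a3 = Wed. So a2 can't be Wed.
So a2 = Mon.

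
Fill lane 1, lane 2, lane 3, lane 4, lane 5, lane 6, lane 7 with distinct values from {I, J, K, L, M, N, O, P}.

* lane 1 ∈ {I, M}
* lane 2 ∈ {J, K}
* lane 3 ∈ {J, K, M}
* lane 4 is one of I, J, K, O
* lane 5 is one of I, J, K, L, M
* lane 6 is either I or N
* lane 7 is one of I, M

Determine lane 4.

Among the 7 variables, L fits only lane 5 (and all 7 values in {I, J, K, L, M, N, O} must be used), so lane 5 = L.
The 6 still-open variables together cover exactly {I, J, K, M, N, O} — 6 values for 6 variables — and N appears only in lane 6's list, so lane 6 = N.
Among the 5 still-open variables, O fits only lane 4 (and all 5 values in {I, J, K, M, O} must be used), so lane 4 = O.

O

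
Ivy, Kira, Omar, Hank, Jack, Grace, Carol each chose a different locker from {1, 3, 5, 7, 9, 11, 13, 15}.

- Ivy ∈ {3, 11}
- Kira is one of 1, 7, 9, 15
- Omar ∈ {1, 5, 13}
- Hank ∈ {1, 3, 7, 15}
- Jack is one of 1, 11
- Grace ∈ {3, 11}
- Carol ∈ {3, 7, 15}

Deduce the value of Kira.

9

The 2 variables Ivy and Grace are confined to {3, 11}, which locks those values in; drop them from Hank, Jack, Carol.
Jack must be 1 (only option left). Remove 1 from Kira, Omar, Hank.
The 2 variables Hank and Carol are confined to {7, 15}, which locks those values in; drop them from Kira.
So Kira = 9.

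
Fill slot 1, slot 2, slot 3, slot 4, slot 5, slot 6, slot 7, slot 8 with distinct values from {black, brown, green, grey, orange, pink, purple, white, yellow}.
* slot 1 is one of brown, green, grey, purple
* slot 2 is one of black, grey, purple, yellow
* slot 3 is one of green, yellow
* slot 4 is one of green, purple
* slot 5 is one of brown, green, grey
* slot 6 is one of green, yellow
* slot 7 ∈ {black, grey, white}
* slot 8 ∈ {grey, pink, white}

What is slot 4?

The 8 variables together cover exactly {black, brown, green, grey, pink, purple, white, yellow} — 8 values for 8 variables — and pink appears only in slot 8's list, so slot 8 = pink.
Among the 7 still-open variables, white fits only slot 7 (and all 7 values in {black, brown, green, grey, purple, white, yellow} must be used), so slot 7 = white.
Among the 6 still-open variables, black fits only slot 2 (and all 6 values in {black, brown, green, grey, purple, yellow} must be used), so slot 2 = black.
slot 3 and slot 6 between them cover only {green, yellow} — a naked pair. Remove those values from slot 1, slot 4, slot 5.
So slot 4 = purple.

purple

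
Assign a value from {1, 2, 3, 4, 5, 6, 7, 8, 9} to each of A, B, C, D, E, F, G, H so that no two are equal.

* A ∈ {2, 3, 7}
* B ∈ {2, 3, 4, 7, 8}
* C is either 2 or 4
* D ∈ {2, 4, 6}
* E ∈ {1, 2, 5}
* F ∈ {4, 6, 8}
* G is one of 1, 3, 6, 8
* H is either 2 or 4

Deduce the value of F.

Among the 8 variables, 5 fits only E (and all 8 values in {1, 2, 3, 4, 5, 6, 7, 8} must be used), so E = 5.
The 7 still-open variables together cover exactly {1, 2, 3, 4, 6, 7, 8} — 7 values for 7 variables — and 1 appears only in G's list, so G = 1.
C and H share exactly the 2 values {2, 4}; by pigeonhole those values go to them, so strike 2, 4 from A, B, D, F.
D must be 6 (only option left). Strike 6 from F.
So F = 8.

8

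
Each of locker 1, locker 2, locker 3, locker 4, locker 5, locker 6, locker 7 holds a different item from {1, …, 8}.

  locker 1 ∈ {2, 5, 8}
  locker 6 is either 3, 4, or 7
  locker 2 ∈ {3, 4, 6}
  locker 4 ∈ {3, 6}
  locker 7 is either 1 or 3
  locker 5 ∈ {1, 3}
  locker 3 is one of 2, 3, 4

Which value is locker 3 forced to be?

2

locker 5 and locker 7 between them cover only {1, 3} — a naked pair. Remove those values from locker 2, locker 3, locker 4, locker 6.
locker 4 has just one choice, so locker 4 = 6. Remove 6 from locker 2.
That leaves locker 2 = 4. So locker 3, locker 6 can't be 4.
So locker 3 = 2.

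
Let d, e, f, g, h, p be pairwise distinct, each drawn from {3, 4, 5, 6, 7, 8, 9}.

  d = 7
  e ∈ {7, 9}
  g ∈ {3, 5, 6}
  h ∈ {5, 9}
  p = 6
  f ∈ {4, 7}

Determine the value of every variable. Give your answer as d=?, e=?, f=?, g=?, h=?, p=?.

d=7, e=9, f=4, g=3, h=5, p=6

d must be 7 (only option left). Eliminate 7 elsewhere: e, f.
e's domain is down to {9}, so e = 9. So h can't be 9.
f has just one choice, so f = 4.
h has just one choice, so h = 5. Remove 5 from g.
p must be 6 (only option left). Strike 6 from g.
g must be 3 (only option left).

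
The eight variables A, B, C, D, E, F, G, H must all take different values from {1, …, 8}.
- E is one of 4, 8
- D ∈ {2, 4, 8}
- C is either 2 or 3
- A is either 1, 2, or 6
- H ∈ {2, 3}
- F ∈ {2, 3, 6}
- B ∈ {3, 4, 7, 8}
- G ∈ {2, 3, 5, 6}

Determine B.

The 8 variables together cover exactly {1, 2, 3, 4, 5, 6, 7, 8} — 8 values for 8 variables — and 1 appears only in A's list, so A = 1.
Among the 7 still-open variables, 5 fits only G (and all 7 values in {2, 3, 4, 5, 6, 7, 8} must be used), so G = 5.
Among the 6 still-open variables, 6 fits only F (and all 6 values in {2, 3, 4, 6, 7, 8} must be used), so F = 6.
Among the 5 still-open variables, 7 fits only B (and all 5 values in {2, 3, 4, 7, 8} must be used), so B = 7.

7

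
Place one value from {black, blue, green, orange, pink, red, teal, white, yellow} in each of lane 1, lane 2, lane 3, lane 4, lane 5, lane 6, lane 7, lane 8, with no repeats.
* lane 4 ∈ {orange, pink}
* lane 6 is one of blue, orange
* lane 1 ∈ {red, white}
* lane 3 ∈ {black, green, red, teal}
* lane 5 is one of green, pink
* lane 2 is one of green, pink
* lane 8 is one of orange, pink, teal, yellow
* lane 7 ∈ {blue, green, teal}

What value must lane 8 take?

yellow

lane 2 and lane 5 share exactly the 2 values {green, pink}; by pigeonhole those values go to them, so strike green, pink from lane 3, lane 4, lane 7, lane 8.
lane 4 has just one choice, so lane 4 = orange. Eliminate orange elsewhere: lane 6, lane 8.
That leaves lane 6 = blue. So lane 7 can't be blue.
lane 7 must be teal (only option left). Remove teal from lane 3, lane 8.
So lane 8 = yellow.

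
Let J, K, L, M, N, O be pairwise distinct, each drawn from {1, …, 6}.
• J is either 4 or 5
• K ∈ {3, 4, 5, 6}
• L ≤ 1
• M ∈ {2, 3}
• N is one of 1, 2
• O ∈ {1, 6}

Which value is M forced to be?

L has just one choice, so L = 1. Remove 1 from N, O.
N has just one choice, so N = 2. Remove 2 from M.
So M = 3.

3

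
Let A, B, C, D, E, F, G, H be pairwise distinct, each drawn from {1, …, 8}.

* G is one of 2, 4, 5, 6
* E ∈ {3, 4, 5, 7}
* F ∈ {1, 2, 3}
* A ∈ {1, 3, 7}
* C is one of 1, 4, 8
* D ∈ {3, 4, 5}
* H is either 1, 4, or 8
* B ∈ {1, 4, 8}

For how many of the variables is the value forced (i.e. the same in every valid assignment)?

Among the 8 variables, 6 fits only G (and all 8 values in {1, 2, 3, 4, 5, 6, 7, 8} must be used), so G = 6.
Among the 7 still-open variables, 2 fits only F (and all 7 values in {1, 2, 3, 4, 5, 7, 8} must be used), so F = 2.
B, C, H share exactly the 3 values {1, 4, 8}; by pigeonhole those values go to them, so strike 1, 4, 8 from A, D, E.
Determined: F=2, G=6. The other variables each still have more than one consistent value. That makes 2.

2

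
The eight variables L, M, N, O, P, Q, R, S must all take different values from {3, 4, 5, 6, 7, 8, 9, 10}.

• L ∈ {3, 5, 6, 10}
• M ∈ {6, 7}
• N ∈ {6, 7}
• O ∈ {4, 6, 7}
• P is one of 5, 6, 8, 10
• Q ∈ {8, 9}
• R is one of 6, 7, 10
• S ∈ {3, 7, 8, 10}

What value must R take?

10

Among the 8 variables, 4 fits only O (and all 8 values in {3, 4, 5, 6, 7, 8, 9, 10} must be used), so O = 4.
The 7 still-open variables draw from only 7 values {3, 5, 6, 7, 8, 9, 10}, so each is used; only Q can be 9, hence Q = 9.
The 2 variables M and N are confined to {6, 7}, which locks those values in; drop them from L, P, R, S.
So R = 10.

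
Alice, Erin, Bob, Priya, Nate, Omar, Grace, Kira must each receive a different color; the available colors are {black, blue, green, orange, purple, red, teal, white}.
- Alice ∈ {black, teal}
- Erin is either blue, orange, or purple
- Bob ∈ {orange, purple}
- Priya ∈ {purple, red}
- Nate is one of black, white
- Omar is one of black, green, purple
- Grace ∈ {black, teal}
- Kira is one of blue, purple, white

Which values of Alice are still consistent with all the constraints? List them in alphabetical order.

Among the 8 variables, green fits only Omar (and all 8 values in {black, blue, green, orange, purple, red, teal, white} must be used), so Omar = green.
The 7 still-open variables together cover exactly {black, blue, orange, purple, red, teal, white} — 7 values for 7 variables — and red appears only in Priya's list, so Priya = red.
Alice and Grace share exactly the 2 values {black, teal}; by pigeonhole those values go to them, so strike black, teal from Nate.
Nate must be white (only option left). So Kira can't be white.
No further eliminations apply; Alice can still be any of black, teal.

black, teal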